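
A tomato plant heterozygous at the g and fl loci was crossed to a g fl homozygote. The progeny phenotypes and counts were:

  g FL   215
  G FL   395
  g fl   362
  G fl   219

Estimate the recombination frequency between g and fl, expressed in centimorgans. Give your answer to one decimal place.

The two most frequent classes, G FL (395) and g fl (362), are the parental types, so the F1 was G FL / g fl.
The recombinant classes are G fl and g FL: 219 + 215 = 434.
Recombination frequency = 434/1191 = 0.3644 ≈ 36.4%, i.e. 36.4 centimorgans.

36.4 centimorgans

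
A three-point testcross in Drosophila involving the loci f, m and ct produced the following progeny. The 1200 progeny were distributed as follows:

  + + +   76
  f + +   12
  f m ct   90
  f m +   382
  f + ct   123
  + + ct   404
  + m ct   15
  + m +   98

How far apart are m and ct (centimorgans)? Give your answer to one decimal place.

The two most frequent reciprocal classes, + + ct and f m +, are the parental types, so the F1 was + + ct / f m +.
The two rarest classes, + m ct and f + +, are the double crossovers. Comparing them with the parentals, only the m allele has switched, so m is the middle locus and the order is f – m – ct.
Crossovers in the m–ct interval produce the single-crossover classes + + + and f m ct (76 + 90 = 166) plus the double crossovers (27).
RF(m–ct) = (166 + 27) / 1200 = 193/1200 = 0.1608 → 16.1 centimorgans.

16.1 centimorgans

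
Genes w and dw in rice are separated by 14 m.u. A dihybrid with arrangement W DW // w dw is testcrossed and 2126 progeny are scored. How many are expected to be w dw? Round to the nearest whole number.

914

A map distance of 14 m.u. corresponds to a recombination frequency of 0.140.
The F1 is W DW / w dw, so w dw is a parental gamete class with expected frequency (1 − r)/2 = 0.860/2 = 0.4300.
Expected number = 0.4300 × 2126 = 914.18 ≈ 914.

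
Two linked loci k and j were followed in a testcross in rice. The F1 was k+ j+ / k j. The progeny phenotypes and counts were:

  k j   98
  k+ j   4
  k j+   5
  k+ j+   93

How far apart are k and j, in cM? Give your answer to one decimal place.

4.5 cM

The recombinant classes are k+ j and k j+: 4 + 5 = 9.
Recombination frequency = 9/200 = 0.0450 ≈ 4.5%, i.e. 4.5 cM.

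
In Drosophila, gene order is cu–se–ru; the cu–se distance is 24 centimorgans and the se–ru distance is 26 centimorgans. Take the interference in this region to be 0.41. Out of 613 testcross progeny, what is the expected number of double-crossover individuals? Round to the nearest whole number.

Map distances give recombination frequencies of 0.240 and 0.260 for the two intervals.
With interference 0.41 (so coincidence = 0.59), expected double-crossover frequency = 0.240 × 0.260 × 0.59 = 0.03682.
Expected number = 0.03682 × 613 = 22.57 ≈ 23.

23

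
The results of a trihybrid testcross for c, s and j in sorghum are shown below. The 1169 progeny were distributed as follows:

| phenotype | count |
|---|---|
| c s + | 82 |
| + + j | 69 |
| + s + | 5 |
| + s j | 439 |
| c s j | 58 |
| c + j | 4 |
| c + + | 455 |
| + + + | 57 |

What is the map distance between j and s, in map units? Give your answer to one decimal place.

The two most frequent reciprocal classes, c + + and + s j, are the parental types, so the F1 was c + + / + s j.
The two rarest classes, c + j and + s +, are the double crossovers. Comparing them with the parentals, only the j allele has switched, so j is the middle locus and the order is c – j – s.
Crossovers in the j–s interval produce the single-crossover classes c s + and + + j (82 + 69 = 151) plus the double crossovers (9).
RF(j–s) = (151 + 9) / 1169 = 160/1169 = 0.1369 → 13.7 map units.

13.7 map units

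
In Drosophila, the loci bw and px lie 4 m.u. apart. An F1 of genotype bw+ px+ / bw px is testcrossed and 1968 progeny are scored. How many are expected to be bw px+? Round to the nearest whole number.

A map distance of 4 m.u. corresponds to a recombination frequency of 0.040.
The F1 is bw+ px+ / bw px, so bw px+ is a recombinant gamete class with expected frequency r/2 = 0.040/2 = 0.0200.
Expected number = 0.0200 × 1968 = 39.36 ≈ 39.

39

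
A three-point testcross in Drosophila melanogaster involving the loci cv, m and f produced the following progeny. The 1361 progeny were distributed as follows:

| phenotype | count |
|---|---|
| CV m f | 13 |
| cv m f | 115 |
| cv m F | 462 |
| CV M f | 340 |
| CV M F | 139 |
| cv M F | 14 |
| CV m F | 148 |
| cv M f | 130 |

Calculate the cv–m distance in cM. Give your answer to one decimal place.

The two most frequent reciprocal classes, CV M f and cv m F, are the parental types, so the F1 was CV M f / cv m F.
The two rarest classes, CV m f and cv M F, are the double crossovers. Comparing them with the parentals, only the m allele has switched, so m is the middle locus and the order is f – m – cv.
Crossovers in the m–cv interval produce the single-crossover classes cv M f and CV m F (130 + 148 = 278) plus the double crossovers (27).
RF(m–cv) = (278 + 27) / 1361 = 305/1361 = 0.2241 → 22.4 cM.

22.4 cM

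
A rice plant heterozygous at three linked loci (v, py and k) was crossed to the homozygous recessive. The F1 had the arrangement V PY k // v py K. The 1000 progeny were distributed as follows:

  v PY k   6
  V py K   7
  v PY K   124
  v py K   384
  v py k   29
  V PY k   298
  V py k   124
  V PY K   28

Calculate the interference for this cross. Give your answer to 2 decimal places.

The two rarest classes, v PY k and V py K, are the double crossovers. Comparing them with the parentals, only the v allele has switched, so v is the middle locus and the order is k – v – py.
k–v: (57 + 13)/1000 = 0.0700; v–py: (248 + 13)/1000 = 0.2610.
Expected DCO frequency = 0.0700 × 0.2610 ≈ 0.01827; observed = 13/1000 ≈ 0.01300.
Coefficient of coincidence = 0.01300/0.01827 ≈ 0.71; interference = 1 − 0.71 = 0.29.

0.29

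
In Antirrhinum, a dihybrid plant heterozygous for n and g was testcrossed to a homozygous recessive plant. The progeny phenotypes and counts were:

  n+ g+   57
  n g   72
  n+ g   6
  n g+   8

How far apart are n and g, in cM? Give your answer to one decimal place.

9.8 cM

The two most frequent classes, n+ g+ (57) and n g (72), are the parental types, so the F1 was n+ g+ / n g.
The recombinant classes are n+ g and n g+: 6 + 8 = 14.
Recombination frequency = 14/143 = 0.0979 ≈ 9.8%, i.e. 9.8 cM.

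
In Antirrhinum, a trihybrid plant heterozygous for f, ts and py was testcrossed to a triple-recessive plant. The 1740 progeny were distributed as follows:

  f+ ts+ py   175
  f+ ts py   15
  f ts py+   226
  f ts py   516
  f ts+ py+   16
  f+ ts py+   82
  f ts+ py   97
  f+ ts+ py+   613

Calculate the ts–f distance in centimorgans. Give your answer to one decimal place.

12.1 centimorgans

The two most frequent reciprocal classes, f ts py and f+ ts+ py+, are the parental types, so the F1 was f ts py / f+ ts+ py+.
The two rarest classes, f+ ts py and f ts+ py+, are the double crossovers. Comparing them with the parentals, only the f allele has switched, so f is the middle locus and the order is ts – f – py.
Crossovers in the ts–f interval produce the single-crossover classes f ts+ py and f+ ts py+ (97 + 82 = 179) plus the double crossovers (31).
RF(ts–f) = (179 + 31) / 1740 = 210/1740 = 0.1207 → 12.1 centimorgans.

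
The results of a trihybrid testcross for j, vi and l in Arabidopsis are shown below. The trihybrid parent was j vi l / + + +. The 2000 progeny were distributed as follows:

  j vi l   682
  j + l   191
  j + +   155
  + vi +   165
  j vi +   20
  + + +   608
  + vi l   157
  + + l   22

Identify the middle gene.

l

The two rarest classes, j vi + and + + l, are the double crossovers. Comparing them with the parentals, only the l allele has switched, so l is the middle locus and the order is vi – l – j.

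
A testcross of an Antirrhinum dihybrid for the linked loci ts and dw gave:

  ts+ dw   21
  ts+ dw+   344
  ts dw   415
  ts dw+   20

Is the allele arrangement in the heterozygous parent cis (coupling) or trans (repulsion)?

The two most frequent classes are ts+ dw+ (344) and ts dw (415); these are the parental (non-recombinant) types.
So the F1 carried ts+ dw+ on one chromosome and ts dw on the other — the recessive alleles are on the same chromosome (cis / coupling).

cis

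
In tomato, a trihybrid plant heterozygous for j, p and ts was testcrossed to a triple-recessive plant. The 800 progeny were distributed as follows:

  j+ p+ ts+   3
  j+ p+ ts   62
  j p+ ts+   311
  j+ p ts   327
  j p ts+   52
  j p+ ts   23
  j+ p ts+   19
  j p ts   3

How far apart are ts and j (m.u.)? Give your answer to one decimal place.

6.0 m.u.

The two most frequent reciprocal classes, j+ p ts and j p+ ts+, are the parental types, so the F1 was j+ p ts / j p+ ts+.
The two rarest classes, j p ts and j+ p+ ts+, are the double crossovers. Comparing them with the parentals, only the j allele has switched, so j is the middle locus and the order is ts – j – p.
Crossovers in the ts–j interval produce the single-crossover classes j+ p ts+ and j p+ ts (19 + 23 = 42) plus the double crossovers (6).
RF(ts–j) = (42 + 6) / 800 = 48/800 = 0.0600 → 6.0 m.u.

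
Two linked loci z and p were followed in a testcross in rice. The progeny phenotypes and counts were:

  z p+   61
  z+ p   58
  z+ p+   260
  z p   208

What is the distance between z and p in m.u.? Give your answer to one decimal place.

20.3 m.u.

The two most frequent classes, z+ p+ (260) and z p (208), are the parental types, so the F1 was z+ p+ / z p.
The recombinant classes are z+ p and z p+: 58 + 61 = 119.
Recombination frequency = 119/587 = 0.2027 ≈ 20.3%, i.e. 20.3 m.u.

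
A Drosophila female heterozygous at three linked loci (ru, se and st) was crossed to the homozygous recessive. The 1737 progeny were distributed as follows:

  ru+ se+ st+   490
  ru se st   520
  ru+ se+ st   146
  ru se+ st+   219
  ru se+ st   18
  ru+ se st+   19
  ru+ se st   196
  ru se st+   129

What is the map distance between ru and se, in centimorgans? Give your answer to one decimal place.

The two most frequent reciprocal classes, ru se st and ru+ se+ st+, are the parental types, so the F1 was ru se st / ru+ se+ st+.
The two rarest classes, ru se+ st and ru+ se st+, are the double crossovers. Comparing them with the parentals, only the se allele has switched, so se is the middle locus and the order is st – se – ru.
Crossovers in the se–ru interval produce the single-crossover classes ru+ se st and ru se+ st+ (196 + 219 = 415) plus the double crossovers (37).
RF(se–ru) = (415 + 37) / 1737 = 452/1737 = 0.2602 → 26.0 centimorgans.

26.0 centimorgans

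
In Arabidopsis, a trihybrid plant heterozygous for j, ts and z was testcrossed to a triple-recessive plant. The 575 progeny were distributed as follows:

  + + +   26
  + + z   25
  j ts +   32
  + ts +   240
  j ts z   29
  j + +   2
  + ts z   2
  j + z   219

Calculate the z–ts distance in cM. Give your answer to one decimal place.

10.3 cM

The two most frequent reciprocal classes, + ts + and j + z, are the parental types, so the F1 was + ts + / j + z.
The two rarest classes, + ts z and j + +, are the double crossovers. Comparing them with the parentals, only the z allele has switched, so z is the middle locus and the order is j – z – ts.
Crossovers in the z–ts interval produce the single-crossover classes + + + and j ts z (26 + 29 = 55) plus the double crossovers (4).
RF(z–ts) = (55 + 4) / 575 = 59/575 = 0.1026 → 10.3 cM.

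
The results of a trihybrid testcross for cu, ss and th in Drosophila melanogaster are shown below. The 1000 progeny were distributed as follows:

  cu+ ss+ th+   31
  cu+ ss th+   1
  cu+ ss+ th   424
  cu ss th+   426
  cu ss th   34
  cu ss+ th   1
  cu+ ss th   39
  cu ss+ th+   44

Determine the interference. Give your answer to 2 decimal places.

The two most frequent reciprocal classes, cu+ ss+ th and cu ss th+, are the parental types, so the F1 was cu+ ss+ th / cu ss th+.
The two rarest classes, cu ss+ th and cu+ ss th+, are the double crossovers. Comparing them with the parentals, only the cu allele has switched, so cu is the middle locus and the order is ss – cu – th.
ss–cu: (83 + 2)/1000 = 0.0850; cu–th: (65 + 2)/1000 = 0.0670.
Expected DCO frequency = 0.0850 × 0.0670 ≈ 0.00570; observed = 2/1000 ≈ 0.00200.
Coefficient of coincidence = 0.00200/0.00570 ≈ 0.35; interference = 1 − 0.35 = 0.65.

0.65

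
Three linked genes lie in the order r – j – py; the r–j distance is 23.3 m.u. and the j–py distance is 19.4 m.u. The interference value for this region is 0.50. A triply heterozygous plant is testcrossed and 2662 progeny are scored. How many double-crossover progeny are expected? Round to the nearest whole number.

60

Map distances give recombination frequencies of 0.233 and 0.194 for the two intervals.
With interference 0.50 (so coincidence = 0.50), expected double-crossover frequency = 0.233 × 0.194 × 0.50 = 0.02260.
Expected number = 0.02260 × 2662 = 60.16 ≈ 60.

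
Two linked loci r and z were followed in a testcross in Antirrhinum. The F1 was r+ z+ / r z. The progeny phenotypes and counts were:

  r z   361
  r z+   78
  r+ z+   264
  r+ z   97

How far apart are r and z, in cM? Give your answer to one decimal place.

21.9 cM

The recombinant classes are r+ z and r z+: 97 + 78 = 175.
Recombination frequency = 175/800 = 0.2188 ≈ 21.9%, i.e. 21.9 cM.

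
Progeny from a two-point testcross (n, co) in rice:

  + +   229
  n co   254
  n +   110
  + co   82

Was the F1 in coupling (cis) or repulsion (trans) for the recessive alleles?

The two most frequent classes are + + (229) and n co (254); these are the parental (non-recombinant) types.
So the F1 carried + + on one chromosome and n co on the other — the recessive alleles are on the same chromosome (cis / coupling).

cis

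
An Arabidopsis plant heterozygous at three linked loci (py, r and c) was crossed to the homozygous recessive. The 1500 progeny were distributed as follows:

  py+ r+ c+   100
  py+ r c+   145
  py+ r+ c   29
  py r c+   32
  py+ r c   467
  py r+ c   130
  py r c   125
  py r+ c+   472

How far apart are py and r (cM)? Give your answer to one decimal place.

The two most frequent reciprocal classes, py+ r c and py r+ c+, are the parental types, so the F1 was py+ r c / py r+ c+.
The two rarest classes, py+ r+ c and py r c+, are the double crossovers. Comparing them with the parentals, only the r allele has switched, so r is the middle locus and the order is c – r – py.
Crossovers in the r–py interval produce the single-crossover classes py r c and py+ r+ c+ (125 + 100 = 225) plus the double crossovers (61).
RF(r–py) = (225 + 61) / 1500 = 286/1500 = 0.1907 → 19.1 cM.

19.1 cM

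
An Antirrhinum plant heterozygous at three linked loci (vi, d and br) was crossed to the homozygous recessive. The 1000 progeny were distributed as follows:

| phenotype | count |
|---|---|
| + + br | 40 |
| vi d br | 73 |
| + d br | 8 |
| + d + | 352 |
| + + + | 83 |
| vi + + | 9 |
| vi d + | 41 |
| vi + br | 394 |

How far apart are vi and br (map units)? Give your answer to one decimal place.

The two most frequent reciprocal classes, vi + br and + d +, are the parental types, so the F1 was vi + br / + d +.
The two rarest classes, vi + + and + d br, are the double crossovers. Comparing them with the parentals, only the br allele has switched, so br is the middle locus and the order is d – br – vi.
Crossovers in the br–vi interval produce the single-crossover classes + + br and vi d + (40 + 41 = 81) plus the double crossovers (17).
RF(br–vi) = (81 + 17) / 1000 = 98/1000 = 0.0980 → 9.8 map units.

9.8 map units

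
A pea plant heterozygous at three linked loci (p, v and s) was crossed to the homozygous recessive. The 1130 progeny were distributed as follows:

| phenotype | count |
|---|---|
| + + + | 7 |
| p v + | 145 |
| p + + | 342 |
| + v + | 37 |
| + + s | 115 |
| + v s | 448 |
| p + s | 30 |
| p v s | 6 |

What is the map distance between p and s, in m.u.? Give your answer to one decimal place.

The two most frequent reciprocal classes, p + + and + v s, are the parental types, so the F1 was p + + / + v s.
The two rarest classes, + + + and p v s, are the double crossovers. Comparing them with the parentals, only the p allele has switched, so p is the middle locus and the order is s – p – v.
Crossovers in the s–p interval produce the single-crossover classes p + s and + v + (30 + 37 = 67) plus the double crossovers (13).
RF(s–p) = (67 + 13) / 1130 = 80/1130 = 0.0708 → 7.1 m.u.

7.1 m.u.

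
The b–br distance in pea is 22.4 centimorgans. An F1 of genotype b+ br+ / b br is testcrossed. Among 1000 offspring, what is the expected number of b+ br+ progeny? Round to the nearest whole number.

388

A map distance of 22.4 centimorgans corresponds to a recombination frequency of 0.224.
The F1 is b+ br+ / b br, so b+ br+ is a parental gamete class with expected frequency (1 − r)/2 = 0.776/2 = 0.3880.
Expected number = 0.3880 × 1000 = 388.00 ≈ 388.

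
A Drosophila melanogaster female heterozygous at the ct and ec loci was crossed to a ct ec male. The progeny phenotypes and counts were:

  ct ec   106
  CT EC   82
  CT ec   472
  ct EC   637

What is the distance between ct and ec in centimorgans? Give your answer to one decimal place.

14.5 centimorgans

The two most frequent classes, CT ec (472) and ct EC (637), are the parental types, so the F1 was CT ec / ct EC.
The recombinant classes are CT EC and ct ec: 82 + 106 = 188.
Recombination frequency = 188/1297 = 0.1449 ≈ 14.5%, i.e. 14.5 centimorgans.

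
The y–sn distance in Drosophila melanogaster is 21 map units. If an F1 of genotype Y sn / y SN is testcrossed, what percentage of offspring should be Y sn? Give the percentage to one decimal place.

39.5%

A map distance of 21 map units corresponds to a recombination frequency of 0.210.
The F1 is Y sn / y SN, so Y sn is a parental gamete class with expected frequency (1 − r)/2 = 0.790/2 = 0.3950.
That is 0.3950 = 39.5% of the progeny.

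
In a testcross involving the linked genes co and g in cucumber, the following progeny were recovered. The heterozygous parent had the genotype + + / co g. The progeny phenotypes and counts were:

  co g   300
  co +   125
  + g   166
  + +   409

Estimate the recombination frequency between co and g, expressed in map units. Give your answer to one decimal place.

29.1 map units

The recombinant classes are + g and co +: 166 + 125 = 291.
Recombination frequency = 291/1000 = 0.2910 ≈ 29.1%, i.e. 29.1 map units.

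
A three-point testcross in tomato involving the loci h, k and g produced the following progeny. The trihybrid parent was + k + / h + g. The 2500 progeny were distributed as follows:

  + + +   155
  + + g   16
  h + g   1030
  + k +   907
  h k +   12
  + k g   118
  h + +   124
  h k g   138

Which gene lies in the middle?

The two rarest classes, h k + and + + g, are the double crossovers. Comparing them with the parentals, only the h allele has switched, so h is the middle locus and the order is g – h – k.

h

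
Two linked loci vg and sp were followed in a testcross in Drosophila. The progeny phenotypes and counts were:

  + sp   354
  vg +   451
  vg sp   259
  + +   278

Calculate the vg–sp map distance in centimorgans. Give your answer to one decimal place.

The two most frequent classes, + sp (354) and vg + (451), are the parental types, so the F1 was + sp / vg +.
The recombinant classes are + + and vg sp: 278 + 259 = 537.
Recombination frequency = 537/1342 = 0.4001 ≈ 40.0%, i.e. 40.0 centimorgans.

40.0 centimorgans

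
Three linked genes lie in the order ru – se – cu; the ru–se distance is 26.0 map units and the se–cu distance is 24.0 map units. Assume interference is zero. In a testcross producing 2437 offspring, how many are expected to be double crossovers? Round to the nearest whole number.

Map distances give recombination frequencies of 0.260 and 0.240 for the two intervals.
With no interference, expected double-crossover frequency = 0.260 × 0.240 = 0.06240.
Expected number = 0.06240 × 2437 = 152.07 ≈ 152.

152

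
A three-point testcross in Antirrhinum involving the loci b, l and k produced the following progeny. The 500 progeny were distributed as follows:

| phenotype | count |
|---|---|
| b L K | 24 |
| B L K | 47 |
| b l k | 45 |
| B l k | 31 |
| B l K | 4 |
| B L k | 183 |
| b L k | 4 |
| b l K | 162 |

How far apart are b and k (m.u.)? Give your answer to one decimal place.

20.0 m.u.

The two most frequent reciprocal classes, B L k and b l K, are the parental types, so the F1 was B L k / b l K.
The two rarest classes, b L k and B l K, are the double crossovers. Comparing them with the parentals, only the b allele has switched, so b is the middle locus and the order is k – b – l.
Crossovers in the k–b interval produce the single-crossover classes B L K and b l k (47 + 45 = 92) plus the double crossovers (8).
RF(k–b) = (92 + 8) / 500 = 100/500 = 0.2000 → 20.0 m.u.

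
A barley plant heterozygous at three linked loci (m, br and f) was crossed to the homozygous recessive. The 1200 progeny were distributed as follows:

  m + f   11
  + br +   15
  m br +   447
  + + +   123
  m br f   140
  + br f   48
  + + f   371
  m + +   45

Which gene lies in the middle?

The two most frequent reciprocal classes, m br + and + + f, are the parental types, so the F1 was m br + / + + f.
The two rarest classes, + br + and m + f, are the double crossovers. Comparing them with the parentals, only the m allele has switched, so m is the middle locus and the order is br – m – f.

m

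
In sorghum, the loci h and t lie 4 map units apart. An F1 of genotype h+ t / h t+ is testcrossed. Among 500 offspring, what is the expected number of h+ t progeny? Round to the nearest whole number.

A map distance of 4 map units corresponds to a recombination frequency of 0.040.
The F1 is h+ t / h t+, so h+ t is a parental gamete class with expected frequency (1 − r)/2 = 0.960/2 = 0.4800.
Expected number = 0.4800 × 500 = 240.00 ≈ 240.

240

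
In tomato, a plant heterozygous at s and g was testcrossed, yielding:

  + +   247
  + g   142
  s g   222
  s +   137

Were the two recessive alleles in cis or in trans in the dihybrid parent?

cis

The two most frequent classes are + + (247) and s g (222); these are the parental (non-recombinant) types.
So the F1 carried + + on one chromosome and s g on the other — the recessive alleles are on the same chromosome (cis / coupling).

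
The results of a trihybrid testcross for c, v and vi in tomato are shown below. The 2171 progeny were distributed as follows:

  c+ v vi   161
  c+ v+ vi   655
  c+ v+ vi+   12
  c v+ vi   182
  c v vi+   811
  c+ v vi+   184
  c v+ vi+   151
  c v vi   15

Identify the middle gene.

The two most frequent reciprocal classes, c+ v+ vi and c v vi+, are the parental types, so the F1 was c+ v+ vi / c v vi+.
The two rarest classes, c+ v+ vi+ and c v vi, are the double crossovers. Comparing them with the parentals, only the vi allele has switched, so vi is the middle locus and the order is v – vi – c.

vi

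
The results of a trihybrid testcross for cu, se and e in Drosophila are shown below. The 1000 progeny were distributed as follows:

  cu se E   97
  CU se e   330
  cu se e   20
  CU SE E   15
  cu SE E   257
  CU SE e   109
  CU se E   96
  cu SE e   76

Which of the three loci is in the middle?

The two most frequent reciprocal classes, CU se e and cu SE E, are the parental types, so the F1 was CU se e / cu SE E.
The two rarest classes, cu se e and CU SE E, are the double crossovers. Comparing them with the parentals, only the cu allele has switched, so cu is the middle locus and the order is e – cu – se.

cu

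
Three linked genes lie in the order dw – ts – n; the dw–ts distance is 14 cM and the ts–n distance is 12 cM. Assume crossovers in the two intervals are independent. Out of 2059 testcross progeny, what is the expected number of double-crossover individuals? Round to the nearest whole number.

35

Map distances give recombination frequencies of 0.140 and 0.120 for the two intervals.
With no interference, expected double-crossover frequency = 0.140 × 0.120 = 0.01680.
Expected number = 0.01680 × 2059 = 34.59 ≈ 35.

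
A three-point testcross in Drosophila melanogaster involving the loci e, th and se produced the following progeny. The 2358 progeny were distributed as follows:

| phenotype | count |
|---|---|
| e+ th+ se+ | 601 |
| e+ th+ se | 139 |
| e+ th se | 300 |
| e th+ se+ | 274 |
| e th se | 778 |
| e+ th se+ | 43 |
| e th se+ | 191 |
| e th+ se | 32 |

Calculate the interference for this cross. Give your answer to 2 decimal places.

The two most frequent reciprocal classes, e+ th+ se+ and e th se, are the parental types, so the F1 was e+ th+ se+ / e th se.
The two rarest classes, e+ th se+ and e th+ se, are the double crossovers. Comparing them with the parentals, only the th allele has switched, so th is the middle locus and the order is e – th – se.
e–th: (574 + 75)/2358 = 0.2752; th–se: (330 + 75)/2358 = 0.1718.
Expected DCO frequency = 0.2752 × 0.1718 ≈ 0.04728; observed = 75/2358 ≈ 0.03181.
Coefficient of coincidence = 0.03181/0.04728 ≈ 0.67; interference = 1 − 0.67 = 0.33.

0.33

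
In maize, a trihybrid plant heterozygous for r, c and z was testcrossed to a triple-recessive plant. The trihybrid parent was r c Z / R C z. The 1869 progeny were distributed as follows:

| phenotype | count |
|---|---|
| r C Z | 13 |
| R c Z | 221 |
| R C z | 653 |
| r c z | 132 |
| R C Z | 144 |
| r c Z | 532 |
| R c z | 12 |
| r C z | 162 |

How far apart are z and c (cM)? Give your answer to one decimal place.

16.1 cM

The two rarest classes, r C Z and R c z, are the double crossovers. Comparing them with the parentals, only the c allele has switched, so c is the middle locus and the order is z – c – r.
Crossovers in the z–c interval produce the single-crossover classes r c z and R C Z (132 + 144 = 276) plus the double crossovers (25).
RF(z–c) = (276 + 25) / 1869 = 301/1869 = 0.1610 → 16.1 cM.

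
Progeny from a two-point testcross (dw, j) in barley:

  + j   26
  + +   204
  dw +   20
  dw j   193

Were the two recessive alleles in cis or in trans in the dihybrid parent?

cis

The two most frequent classes are + + (204) and dw j (193); these are the parental (non-recombinant) types.
So the F1 carried + + on one chromosome and dw j on the other — the recessive alleles are on the same chromosome (cis / coupling).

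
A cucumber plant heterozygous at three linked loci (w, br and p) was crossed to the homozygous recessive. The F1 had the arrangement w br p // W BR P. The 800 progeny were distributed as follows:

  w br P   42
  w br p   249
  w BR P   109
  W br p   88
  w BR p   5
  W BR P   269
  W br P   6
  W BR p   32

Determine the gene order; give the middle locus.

The two rarest classes, w BR p and W br P, are the double crossovers. Comparing them with the parentals, only the br allele has switched, so br is the middle locus and the order is p – br – w.

br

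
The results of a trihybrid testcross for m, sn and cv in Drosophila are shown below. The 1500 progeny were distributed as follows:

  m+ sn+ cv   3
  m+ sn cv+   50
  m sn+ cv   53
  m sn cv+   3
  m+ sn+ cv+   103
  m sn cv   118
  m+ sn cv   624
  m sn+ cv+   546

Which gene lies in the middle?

The two most frequent reciprocal classes, m+ sn cv and m sn+ cv+, are the parental types, so the F1 was m+ sn cv / m sn+ cv+.
The two rarest classes, m+ sn+ cv and m sn cv+, are the double crossovers. Comparing them with the parentals, only the sn allele has switched, so sn is the middle locus and the order is m – sn – cv.

sn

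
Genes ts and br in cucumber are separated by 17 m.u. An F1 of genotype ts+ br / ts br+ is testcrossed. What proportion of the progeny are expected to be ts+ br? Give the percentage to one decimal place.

41.5%

A map distance of 17 m.u. corresponds to a recombination frequency of 0.170.
The F1 is ts+ br / ts br+, so ts+ br is a parental gamete class with expected frequency (1 − r)/2 = 0.830/2 = 0.4150.
That is 0.4150 = 41.5% of the progeny.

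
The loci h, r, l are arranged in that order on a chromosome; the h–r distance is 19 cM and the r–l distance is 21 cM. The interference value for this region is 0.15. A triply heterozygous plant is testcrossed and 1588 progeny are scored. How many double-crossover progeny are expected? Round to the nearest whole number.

54

Map distances give recombination frequencies of 0.190 and 0.210 for the two intervals.
With interference 0.15 (so coincidence = 0.85), expected double-crossover frequency = 0.190 × 0.210 × 0.85 = 0.03392.
Expected number = 0.03392 × 1588 = 53.86 ≈ 54.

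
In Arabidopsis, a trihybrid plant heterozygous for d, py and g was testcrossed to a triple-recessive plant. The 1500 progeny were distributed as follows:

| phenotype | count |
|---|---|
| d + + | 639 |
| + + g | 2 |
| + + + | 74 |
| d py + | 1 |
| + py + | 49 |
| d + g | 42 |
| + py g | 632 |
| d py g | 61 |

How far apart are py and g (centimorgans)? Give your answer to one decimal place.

The two most frequent reciprocal classes, + py g and d + +, are the parental types, so the F1 was + py g / d + +.
The two rarest classes, + + g and d py +, are the double crossovers. Comparing them with the parentals, only the py allele has switched, so py is the middle locus and the order is d – py – g.
Crossovers in the py–g interval produce the single-crossover classes + py + and d + g (49 + 42 = 91) plus the double crossovers (3).
RF(py–g) = (91 + 3) / 1500 = 94/1500 = 0.0627 → 6.3 centimorgans.

6.3 centimorgans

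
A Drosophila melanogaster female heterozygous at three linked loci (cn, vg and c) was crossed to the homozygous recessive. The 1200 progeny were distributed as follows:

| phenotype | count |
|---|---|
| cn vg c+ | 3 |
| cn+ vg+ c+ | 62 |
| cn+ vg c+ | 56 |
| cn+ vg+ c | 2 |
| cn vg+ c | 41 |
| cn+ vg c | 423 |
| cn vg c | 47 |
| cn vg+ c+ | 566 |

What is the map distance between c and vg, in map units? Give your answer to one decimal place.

The two most frequent reciprocal classes, cn vg+ c+ and cn+ vg c, are the parental types, so the F1 was cn vg+ c+ / cn+ vg c.
The two rarest classes, cn vg c+ and cn+ vg+ c, are the double crossovers. Comparing them with the parentals, only the vg allele has switched, so vg is the middle locus and the order is c – vg – cn.
Crossovers in the c–vg interval produce the single-crossover classes cn vg+ c and cn+ vg c+ (41 + 56 = 97) plus the double crossovers (5).
RF(c–vg) = (97 + 5) / 1200 = 102/1200 = 0.0850 → 8.5 map units.

8.5 map units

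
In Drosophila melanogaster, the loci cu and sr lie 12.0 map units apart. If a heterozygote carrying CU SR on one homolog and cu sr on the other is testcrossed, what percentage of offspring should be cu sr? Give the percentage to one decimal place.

A map distance of 12.0 map units corresponds to a recombination frequency of 0.120.
The F1 is CU SR / cu sr, so cu sr is a parental gamete class with expected frequency (1 − r)/2 = 0.880/2 = 0.4400.
That is 0.4400 = 44.0% of the progeny.

44.0%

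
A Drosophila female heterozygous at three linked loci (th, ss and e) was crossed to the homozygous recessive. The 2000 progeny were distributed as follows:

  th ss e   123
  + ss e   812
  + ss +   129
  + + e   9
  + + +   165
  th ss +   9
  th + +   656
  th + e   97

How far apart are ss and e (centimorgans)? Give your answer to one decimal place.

The two most frequent reciprocal classes, th + + and + ss e, are the parental types, so the F1 was th + + / + ss e.
The two rarest classes, th ss + and + + e, are the double crossovers. Comparing them with the parentals, only the ss allele has switched, so ss is the middle locus and the order is e – ss – th.
Crossovers in the e–ss interval produce the single-crossover classes th + e and + ss + (97 + 129 = 226) plus the double crossovers (18).
RF(e–ss) = (226 + 18) / 2000 = 244/2000 = 0.1220 → 12.2 centimorgans.

12.2 centimorgans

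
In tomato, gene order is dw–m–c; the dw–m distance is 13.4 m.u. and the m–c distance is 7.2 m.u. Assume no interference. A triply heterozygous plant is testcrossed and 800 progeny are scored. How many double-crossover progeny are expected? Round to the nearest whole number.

Map distances give recombination frequencies of 0.134 and 0.072 for the two intervals.
With no interference, expected double-crossover frequency = 0.134 × 0.072 = 0.00965.
Expected number = 0.00965 × 800 = 7.72 ≈ 8.

8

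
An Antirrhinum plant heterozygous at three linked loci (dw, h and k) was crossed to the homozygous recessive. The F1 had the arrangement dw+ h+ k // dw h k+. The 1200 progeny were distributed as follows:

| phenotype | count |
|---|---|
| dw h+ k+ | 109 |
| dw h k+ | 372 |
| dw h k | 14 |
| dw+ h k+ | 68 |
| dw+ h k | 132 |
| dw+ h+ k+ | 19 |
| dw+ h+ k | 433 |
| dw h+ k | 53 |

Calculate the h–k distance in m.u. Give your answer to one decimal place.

22.8 m.u.

The two rarest classes, dw+ h+ k+ and dw h k, are the double crossovers. Comparing them with the parentals, only the k allele has switched, so k is the middle locus and the order is h – k – dw.
Crossovers in the h–k interval produce the single-crossover classes dw+ h k and dw h+ k+ (132 + 109 = 241) plus the double crossovers (33).
RF(h–k) = (241 + 33) / 1200 = 274/1200 = 0.2283 → 22.8 m.u.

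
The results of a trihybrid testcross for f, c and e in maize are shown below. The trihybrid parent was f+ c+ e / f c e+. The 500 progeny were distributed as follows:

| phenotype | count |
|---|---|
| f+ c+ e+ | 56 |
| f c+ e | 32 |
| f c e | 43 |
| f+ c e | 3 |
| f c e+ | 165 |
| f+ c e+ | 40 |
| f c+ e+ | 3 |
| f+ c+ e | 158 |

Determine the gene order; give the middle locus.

c

The two rarest classes, f+ c e and f c+ e+, are the double crossovers. Comparing them with the parentals, only the c allele has switched, so c is the middle locus and the order is f – c – e.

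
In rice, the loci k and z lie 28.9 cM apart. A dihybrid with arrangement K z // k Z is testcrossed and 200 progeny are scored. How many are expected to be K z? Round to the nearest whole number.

71

A map distance of 28.9 cM corresponds to a recombination frequency of 0.289.
The F1 is K z / k Z, so K z is a parental gamete class with expected frequency (1 − r)/2 = 0.711/2 = 0.3555.
Expected number = 0.3555 × 200 = 71.10 ≈ 71.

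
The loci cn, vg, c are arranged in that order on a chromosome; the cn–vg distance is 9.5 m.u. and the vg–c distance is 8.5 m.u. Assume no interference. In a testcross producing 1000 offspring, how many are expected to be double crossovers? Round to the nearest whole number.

8

Map distances give recombination frequencies of 0.095 and 0.085 for the two intervals.
With no interference, expected double-crossover frequency = 0.095 × 0.085 = 0.00808.
Expected number = 0.00808 × 1000 = 8.08 ≈ 8.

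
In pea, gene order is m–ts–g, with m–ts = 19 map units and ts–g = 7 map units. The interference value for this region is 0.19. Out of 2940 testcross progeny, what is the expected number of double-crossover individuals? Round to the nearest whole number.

32

Map distances give recombination frequencies of 0.190 and 0.070 for the two intervals.
With interference 0.19 (so coincidence = 0.81), expected double-crossover frequency = 0.190 × 0.070 × 0.81 = 0.01077.
Expected number = 0.01077 × 2940 = 31.67 ≈ 32.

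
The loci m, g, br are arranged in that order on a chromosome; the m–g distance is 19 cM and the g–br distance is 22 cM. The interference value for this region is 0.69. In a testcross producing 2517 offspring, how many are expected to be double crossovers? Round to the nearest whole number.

Map distances give recombination frequencies of 0.190 and 0.220 for the two intervals.
With interference 0.69 (so coincidence = 0.31), expected double-crossover frequency = 0.190 × 0.220 × 0.31 = 0.01296.
Expected number = 0.01296 × 2517 = 32.62 ≈ 33.

33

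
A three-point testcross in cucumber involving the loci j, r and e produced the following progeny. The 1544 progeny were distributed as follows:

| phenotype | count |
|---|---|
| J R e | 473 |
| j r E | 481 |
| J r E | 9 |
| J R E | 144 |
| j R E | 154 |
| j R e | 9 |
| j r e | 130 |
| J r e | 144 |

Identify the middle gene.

j

The two most frequent reciprocal classes, J R e and j r E, are the parental types, so the F1 was J R e / j r E.
The two rarest classes, j R e and J r E, are the double crossovers. Comparing them with the parentals, only the j allele has switched, so j is the middle locus and the order is e – j – r.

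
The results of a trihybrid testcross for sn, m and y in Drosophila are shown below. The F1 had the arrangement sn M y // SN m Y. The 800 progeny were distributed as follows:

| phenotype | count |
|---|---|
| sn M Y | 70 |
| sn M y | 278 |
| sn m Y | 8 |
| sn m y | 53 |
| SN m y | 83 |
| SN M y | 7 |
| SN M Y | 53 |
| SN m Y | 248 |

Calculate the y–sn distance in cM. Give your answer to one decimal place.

The two rarest classes, SN M y and sn m Y, are the double crossovers. Comparing them with the parentals, only the sn allele has switched, so sn is the middle locus and the order is m – sn – y.
Crossovers in the sn–y interval produce the single-crossover classes sn M Y and SN m y (70 + 83 = 153) plus the double crossovers (15).
RF(sn–y) = (153 + 15) / 800 = 168/800 = 0.2100 → 21.0 cM.

21.0 cM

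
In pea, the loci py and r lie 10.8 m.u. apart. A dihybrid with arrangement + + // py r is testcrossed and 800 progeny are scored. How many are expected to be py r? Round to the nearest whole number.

A map distance of 10.8 m.u. corresponds to a recombination frequency of 0.108.
The F1 is + + / py r, so py r is a parental gamete class with expected frequency (1 − r)/2 = 0.892/2 = 0.4460.
Expected number = 0.4460 × 800 = 356.80 ≈ 357.

357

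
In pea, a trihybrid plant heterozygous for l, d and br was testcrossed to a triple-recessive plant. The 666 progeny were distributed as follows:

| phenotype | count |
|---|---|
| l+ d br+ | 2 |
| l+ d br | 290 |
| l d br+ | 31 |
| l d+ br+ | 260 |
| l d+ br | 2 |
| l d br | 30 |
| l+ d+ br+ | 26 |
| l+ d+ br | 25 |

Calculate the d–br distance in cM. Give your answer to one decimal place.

The two most frequent reciprocal classes, l d+ br+ and l+ d br, are the parental types, so the F1 was l d+ br+ / l+ d br.
The two rarest classes, l d+ br and l+ d br+, are the double crossovers. Comparing them with the parentals, only the br allele has switched, so br is the middle locus and the order is l – br – d.
Crossovers in the br–d interval produce the single-crossover classes l d br+ and l+ d+ br (31 + 25 = 56) plus the double crossovers (4).
RF(br–d) = (56 + 4) / 666 = 60/666 = 0.0901 → 9.0 cM.

9.0 cM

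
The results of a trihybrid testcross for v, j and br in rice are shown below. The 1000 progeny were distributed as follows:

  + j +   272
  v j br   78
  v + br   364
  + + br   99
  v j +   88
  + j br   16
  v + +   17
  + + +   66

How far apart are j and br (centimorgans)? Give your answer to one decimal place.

17.7 centimorgans

The two most frequent reciprocal classes, v + br and + j +, are the parental types, so the F1 was v + br / + j +.
The two rarest classes, v + + and + j br, are the double crossovers. Comparing them with the parentals, only the br allele has switched, so br is the middle locus and the order is j – br – v.
Crossovers in the j–br interval produce the single-crossover classes v j br and + + + (78 + 66 = 144) plus the double crossovers (33).
RF(j–br) = (144 + 33) / 1000 = 177/1000 = 0.1770 → 17.7 centimorgans.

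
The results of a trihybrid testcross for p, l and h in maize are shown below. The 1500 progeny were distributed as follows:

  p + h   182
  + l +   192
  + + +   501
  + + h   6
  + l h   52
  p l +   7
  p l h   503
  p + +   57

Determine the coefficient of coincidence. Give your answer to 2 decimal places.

The two most frequent reciprocal classes, + + + and p l h, are the parental types, so the F1 was + + + / p l h.
The two rarest classes, + + h and p l +, are the double crossovers. Comparing them with the parentals, only the h allele has switched, so h is the middle locus and the order is l – h – p.
l–h: (374 + 13)/1500 = 0.2580; h–p: (109 + 13)/1500 = 0.0813.
Expected DCO frequency = 0.2580 × 0.0813 ≈ 0.02098; observed = 13/1500 ≈ 0.00867.
Coefficient of coincidence = 0.00867/0.02098 ≈ 0.41.

0.41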